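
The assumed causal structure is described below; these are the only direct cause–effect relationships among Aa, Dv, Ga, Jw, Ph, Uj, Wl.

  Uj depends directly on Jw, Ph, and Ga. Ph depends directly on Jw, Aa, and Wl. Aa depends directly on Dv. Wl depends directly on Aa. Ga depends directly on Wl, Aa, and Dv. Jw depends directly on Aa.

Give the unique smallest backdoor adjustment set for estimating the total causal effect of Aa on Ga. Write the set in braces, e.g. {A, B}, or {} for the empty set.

{Dv}

Variables eligible for adjustment (non-descendants of Aa, excluding Aa and Ga): {Dv}.
Backdoor paths from Aa to Ga:
  P1: Aa <- Dv -> Ga
The empty set is not sufficient: P1 (Aa <- Dv -> Ga) has no collider blocking it and no conditioned non-collider, so it is open.
Try {Dv}:
  P1: blocked at fork node Dv ∈ conditioning set.
{Dv} contains no descendant of Aa and blocks every backdoor path.
{Dv} is the unique smallest valid adjustment set.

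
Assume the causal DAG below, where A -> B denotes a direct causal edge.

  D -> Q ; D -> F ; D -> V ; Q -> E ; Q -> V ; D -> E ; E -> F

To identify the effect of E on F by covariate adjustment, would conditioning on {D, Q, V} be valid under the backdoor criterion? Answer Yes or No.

Backdoor paths from E to F (paths whose first edge points into E):
  P1: E <- D -> F
  P2: E <- Q <- D -> F
  P3: E <- Q -> V <- D -> F
Condition 1 (no descendant of E in the set): holds — descendants of E are {F}; none are in {D, Q, V}.
Condition 2 (every backdoor path blocked by {D, Q, V}):
  P1: blocked at fork node D ∈ conditioning set.
  P2: blocked at chain node Q ∈ conditioning set.
  P3: blocked at fork node Q ∈ conditioning set.
{D, Q, V} satisfies the backdoor criterion.

Yes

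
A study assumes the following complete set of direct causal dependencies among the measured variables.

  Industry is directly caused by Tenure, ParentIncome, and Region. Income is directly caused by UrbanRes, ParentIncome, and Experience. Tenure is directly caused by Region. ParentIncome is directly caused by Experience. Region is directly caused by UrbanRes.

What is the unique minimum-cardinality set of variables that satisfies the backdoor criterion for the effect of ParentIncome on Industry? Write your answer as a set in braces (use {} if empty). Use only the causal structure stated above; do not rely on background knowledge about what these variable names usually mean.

Variables eligible for adjustment (non-descendants of ParentIncome, excluding ParentIncome and Industry): {Experience, Region, Tenure, UrbanRes}.
Backdoor paths from ParentIncome to Industry:
  P1: ParentIncome <- Experience -> Income <- UrbanRes -> Region -> Tenure -> Industry
  P2: ParentIncome <- Experience -> Income <- UrbanRes -> Region -> Industry
Each backdoor path contains an unconditioned collider, so every path is already blocked with the empty conditioning set:
  P1: blocked at collider Income (neither it nor any descendant is in the conditioning set).
  P2: blocked at collider Income (neither it nor any descendant is in the conditioning set).
The empty set is therefore the unique smallest valid set.

{}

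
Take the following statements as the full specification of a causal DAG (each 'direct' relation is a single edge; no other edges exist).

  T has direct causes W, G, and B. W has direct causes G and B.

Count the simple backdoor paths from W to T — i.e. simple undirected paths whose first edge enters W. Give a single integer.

A backdoor path from W to T is any simple undirected path whose first edge points into W (i.e. leaves W via a parent).
Parents of W: {B, G}.
Enumerating:
  P1: W <- G -> T
  P2: W <- B -> T
That exhausts the simple backdoor paths. Count: 2.

2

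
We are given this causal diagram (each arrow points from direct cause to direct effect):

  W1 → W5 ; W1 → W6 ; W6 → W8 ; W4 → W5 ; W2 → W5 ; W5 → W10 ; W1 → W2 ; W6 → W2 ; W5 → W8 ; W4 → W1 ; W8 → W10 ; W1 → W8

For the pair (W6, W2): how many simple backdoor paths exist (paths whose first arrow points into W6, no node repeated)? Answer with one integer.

5

A backdoor path from W6 to W2 is any simple undirected path whose first edge points into W6 (i.e. leaves W6 via a parent).
Parents of W6: {W1}.
Enumerating:
  P1: W6 <- W1 <- W4 -> W5 <- W2
  P2: W6 <- W1 -> W2
  P3: W6 <- W1 -> W5 <- W2
  P4: W6 <- W1 -> W8 <- W5 <- W2
  P5: W6 <- W1 -> W8 -> W10 <- W5 <- W2
That exhausts the simple backdoor paths. Count: 5.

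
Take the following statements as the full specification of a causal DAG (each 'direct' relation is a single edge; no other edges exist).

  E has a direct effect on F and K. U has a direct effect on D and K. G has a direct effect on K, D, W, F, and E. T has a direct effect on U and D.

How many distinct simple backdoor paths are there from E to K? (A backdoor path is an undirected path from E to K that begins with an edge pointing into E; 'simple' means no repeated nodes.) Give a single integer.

3

A backdoor path from E to K is any simple undirected path whose first edge points into E (i.e. leaves E via a parent).
Parents of E: {G}.
Enumerating:
  P1: E <- G -> D <- T -> U -> K
  P2: E <- G -> D <- U -> K
  P3: E <- G -> K
That exhausts the simple backdoor paths. Count: 3.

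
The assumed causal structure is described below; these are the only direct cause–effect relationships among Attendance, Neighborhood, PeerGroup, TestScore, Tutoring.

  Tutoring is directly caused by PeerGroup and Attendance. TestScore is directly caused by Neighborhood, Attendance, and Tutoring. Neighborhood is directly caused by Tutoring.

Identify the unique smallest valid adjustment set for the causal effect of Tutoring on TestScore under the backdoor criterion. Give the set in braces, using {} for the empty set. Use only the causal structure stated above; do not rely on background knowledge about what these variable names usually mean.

Variables eligible for adjustment (non-descendants of Tutoring, excluding Tutoring and TestScore): {Attendance, PeerGroup}.
Backdoor paths from Tutoring to TestScore:
  P1: Tutoring <- Attendance -> TestScore
The empty set is not sufficient: P1 (Tutoring <- Attendance -> TestScore) has no collider blocking it and no conditioned non-collider, so it is open.
Try {Attendance}:
  P1: blocked at fork node Attendance ∈ conditioning set.
{Attendance} contains no descendant of Tutoring and blocks every backdoor path.
No other singleton works — e.g. {PeerGroup} leaves P1 open — so {Attendance} is the unique smallest valid adjustment set.

{Attendance}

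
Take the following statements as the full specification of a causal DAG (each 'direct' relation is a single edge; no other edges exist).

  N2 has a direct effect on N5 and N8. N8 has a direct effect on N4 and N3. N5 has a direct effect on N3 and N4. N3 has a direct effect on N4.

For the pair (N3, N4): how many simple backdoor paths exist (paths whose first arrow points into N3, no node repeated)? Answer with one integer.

4

A backdoor path from N3 to N4 is any simple undirected path whose first edge points into N3 (i.e. leaves N3 via a parent).
Parents of N3: {N5, N8}.
Enumerating:
  P1: N3 <- N8 <- N2 -> N5 -> N4
  P2: N3 <- N8 -> N4
  P3: N3 <- N5 <- N2 -> N8 -> N4
  P4: N3 <- N5 -> N4
That exhausts the simple backdoor paths. Count: 4.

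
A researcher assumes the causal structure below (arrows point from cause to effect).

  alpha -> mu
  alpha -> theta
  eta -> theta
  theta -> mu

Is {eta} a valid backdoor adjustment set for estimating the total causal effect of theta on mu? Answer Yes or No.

No

Backdoor paths from theta to mu (paths whose first edge points into theta):
  P1: theta <- alpha -> mu
Condition 1 (no descendant of theta in the set): holds — descendants of theta are {mu}; none are in {eta}.
Condition 2 (every backdoor path blocked by {eta}):
  P1: open — no interior node is in the conditioning set.
{eta} does not satisfy the backdoor criterion.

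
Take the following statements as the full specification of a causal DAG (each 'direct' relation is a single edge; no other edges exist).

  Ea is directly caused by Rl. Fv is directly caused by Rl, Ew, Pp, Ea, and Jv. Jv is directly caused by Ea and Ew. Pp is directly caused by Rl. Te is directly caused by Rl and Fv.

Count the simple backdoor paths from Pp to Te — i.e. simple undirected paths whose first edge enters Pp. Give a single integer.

5

A backdoor path from Pp to Te is any simple undirected path whose first edge points into Pp (i.e. leaves Pp via a parent).
Parents of Pp: {Rl}.
Enumerating:
  P1: Pp <- Rl -> Ea -> Jv <- Ew -> Fv -> Te
  P2: Pp <- Rl -> Ea -> Jv -> Fv -> Te
  P3: Pp <- Rl -> Ea -> Fv -> Te
  P4: Pp <- Rl -> Fv -> Te
  P5: Pp <- Rl -> Te
That exhausts the simple backdoor paths. Count: 5.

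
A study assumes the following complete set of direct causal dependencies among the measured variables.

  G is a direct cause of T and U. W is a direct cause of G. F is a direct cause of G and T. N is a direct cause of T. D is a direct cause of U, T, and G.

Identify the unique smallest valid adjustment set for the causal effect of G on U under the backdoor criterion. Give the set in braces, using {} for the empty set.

Variables eligible for adjustment (non-descendants of G, excluding G and U): {D, F, N, W}.
Backdoor paths from G to U:
  P1: G <- F -> T <- D -> U
  P2: G <- D -> U
The empty set is not sufficient: P2 (G <- D -> U) has no collider blocking it and no conditioned non-collider, so it is open.
Try {D}:
  P1: blocked at collider T (neither it nor any descendant is in the conditioning set).
  P2: blocked at fork node D ∈ conditioning set.
{D} contains no descendant of G and blocks every backdoor path.
No other singleton works — e.g. {F} leaves P2 open — so {D} is the unique smallest valid adjustment set.

{D}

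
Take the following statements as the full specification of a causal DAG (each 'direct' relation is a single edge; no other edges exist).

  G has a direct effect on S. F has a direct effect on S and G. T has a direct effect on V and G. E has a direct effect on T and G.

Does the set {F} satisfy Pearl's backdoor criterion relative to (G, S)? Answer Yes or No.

Yes

Backdoor paths from G to S (paths whose first edge points into G):
  P1: G <- F -> S
Condition 1 (no descendant of G in the set): holds — descendants of G are {S}; none are in {F}.
Condition 2 (every backdoor path blocked by {F}):
  P1: blocked at fork node F ∈ conditioning set.
{F} satisfies the backdoor criterion.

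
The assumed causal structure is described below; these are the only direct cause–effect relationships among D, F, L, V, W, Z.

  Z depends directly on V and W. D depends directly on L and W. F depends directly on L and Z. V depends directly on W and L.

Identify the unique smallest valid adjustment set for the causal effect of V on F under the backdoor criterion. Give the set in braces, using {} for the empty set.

Variables eligible for adjustment (non-descendants of V, excluding V and F): {D, L, W}.
Backdoor paths from V to F:
  P1: V <- W -> D <- L -> F
  P2: V <- W -> Z -> F
  P3: V <- L -> D <- W -> Z -> F
  P4: V <- L -> F
The empty set is not sufficient: P2 (V <- W -> Z -> F) has no collider blocking it and no conditioned non-collider, so it is open.
Try {L, W}:
  P1: blocked at fork node W ∈ conditioning set.
  P2: blocked at fork node W ∈ conditioning set.
  P3: blocked at fork node L ∈ conditioning set.
  P4: blocked at fork node L ∈ conditioning set.
{L, W} contains no descendant of V and blocks every backdoor path.
Every element of {L, W} is needed (dropping L leaves P4 open; dropping W leaves P2 open), so no proper subset is valid.
Among all size-2 subsets of the eligible variables, only {L, W} blocks every backdoor path, so it is the unique smallest valid adjustment set.

{L, W}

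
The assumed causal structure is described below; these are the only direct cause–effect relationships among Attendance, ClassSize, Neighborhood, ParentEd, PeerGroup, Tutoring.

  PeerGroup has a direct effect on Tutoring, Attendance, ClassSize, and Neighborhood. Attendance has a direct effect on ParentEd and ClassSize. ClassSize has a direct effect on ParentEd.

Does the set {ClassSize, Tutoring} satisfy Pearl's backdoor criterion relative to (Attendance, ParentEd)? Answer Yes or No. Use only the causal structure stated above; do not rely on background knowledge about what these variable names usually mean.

No

Backdoor paths from Attendance to ParentEd (paths whose first edge points into Attendance):
  P1: Attendance <- PeerGroup -> ClassSize -> ParentEd
Condition 1 (no descendant of Attendance in the set): FAILS — ClassSize is a descendant of Attendance.
Condition 2 (every backdoor path blocked by {ClassSize, Tutoring}):
  P1: blocked at chain node ClassSize ∈ conditioning set.
{ClassSize, Tutoring} does not satisfy the backdoor criterion.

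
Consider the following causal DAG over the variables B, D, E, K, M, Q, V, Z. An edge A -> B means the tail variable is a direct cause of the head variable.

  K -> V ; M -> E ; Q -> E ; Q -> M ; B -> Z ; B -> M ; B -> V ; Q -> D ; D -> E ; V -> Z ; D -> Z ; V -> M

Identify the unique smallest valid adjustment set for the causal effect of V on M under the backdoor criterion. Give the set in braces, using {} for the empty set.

Variables eligible for adjustment (non-descendants of V, excluding V and M): {B, D, K, Q}.
Backdoor paths from V to M:
  P1: V <- B -> Z <- D <- Q -> M
  P2: V <- B -> Z <- D <- Q -> E <- M
  P3: V <- B -> Z <- D -> E <- Q -> M
  P4: V <- B -> Z <- D -> E <- M
  P5: V <- B -> M
The empty set is not sufficient: P5 (V <- B -> M) has no collider blocking it and no conditioned non-collider, so it is open.
Try {B}:
  P1: blocked at fork node B ∈ conditioning set.
  P2: blocked at fork node B ∈ conditioning set.
  P3: blocked at fork node B ∈ conditioning set.
  P4: blocked at fork node B ∈ conditioning set.
  P5: blocked at fork node B ∈ conditioning set.
{B} contains no descendant of V and blocks every backdoor path.
No other singleton works — e.g. {K} leaves P5 open — so {B} is the unique smallest valid adjustment set.

{B}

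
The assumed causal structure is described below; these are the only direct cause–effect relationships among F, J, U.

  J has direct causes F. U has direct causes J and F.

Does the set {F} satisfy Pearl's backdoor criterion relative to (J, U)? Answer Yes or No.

Yes

Backdoor paths from J to U (paths whose first edge points into J):
  P1: J <- F -> U
Condition 1 (no descendant of J in the set): holds — descendants of J are {U}; none are in {F}.
Condition 2 (every backdoor path blocked by {F}):
  P1: blocked at fork node F ∈ conditioning set.
{F} satisfies the backdoor criterion.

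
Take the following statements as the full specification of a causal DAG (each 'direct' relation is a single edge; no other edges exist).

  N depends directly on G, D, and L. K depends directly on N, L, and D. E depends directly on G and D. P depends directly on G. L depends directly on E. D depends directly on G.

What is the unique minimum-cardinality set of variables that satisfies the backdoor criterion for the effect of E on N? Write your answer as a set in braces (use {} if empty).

{D, G}

Variables eligible for adjustment (non-descendants of E, excluding E and N): {D, G, P}.
Backdoor paths from E to N:
  P1: E <- G -> D -> N
  P2: E <- G -> D -> K <- L -> N
  P3: E <- G -> D -> K <- N
  P4: E <- G -> N
  P5: E <- D <- G -> N
  P6: E <- D -> N
  P7: E <- D -> K <- L -> N
  P8: E <- D -> K <- N
The empty set is not sufficient: P1 (E <- G -> D -> N) has no collider blocking it and no conditioned non-collider, so it is open.
Try {D, G}:
  P1: blocked at fork node G ∈ conditioning set.
  P2: blocked at fork node G ∈ conditioning set.
  P3: blocked at fork node G ∈ conditioning set.
  P4: blocked at fork node G ∈ conditioning set.
  P5: blocked at chain node D ∈ conditioning set.
  P6: blocked at fork node D ∈ conditioning set.
  P7: blocked at fork node D ∈ conditioning set.
  P8: blocked at fork node D ∈ conditioning set.
{D, G} contains no descendant of E and blocks every backdoor path.
Every element of {D, G} is needed (dropping D leaves P6 open; dropping G leaves P4 open), so no proper subset is valid.
Among all size-2 subsets of the eligible variables, only {D, G} blocks every backdoor path, so it is the unique smallest valid adjustment set.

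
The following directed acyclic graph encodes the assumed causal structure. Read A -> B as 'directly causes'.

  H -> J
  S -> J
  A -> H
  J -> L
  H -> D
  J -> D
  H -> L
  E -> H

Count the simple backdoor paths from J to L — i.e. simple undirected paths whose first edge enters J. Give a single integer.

1

A backdoor path from J to L is any simple undirected path whose first edge points into J (i.e. leaves J via a parent).
Parents of J: {H, S}.
Enumerating:
  P1: J <- H -> L
That exhausts the simple backdoor paths. Count: 1.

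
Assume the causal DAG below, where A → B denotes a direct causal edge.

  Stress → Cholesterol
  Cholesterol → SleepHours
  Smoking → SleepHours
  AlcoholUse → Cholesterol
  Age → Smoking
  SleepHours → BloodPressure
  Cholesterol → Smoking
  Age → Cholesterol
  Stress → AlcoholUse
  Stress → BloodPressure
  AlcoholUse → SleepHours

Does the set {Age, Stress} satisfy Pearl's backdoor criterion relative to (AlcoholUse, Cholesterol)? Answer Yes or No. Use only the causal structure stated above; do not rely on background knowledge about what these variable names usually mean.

Yes

Backdoor paths from AlcoholUse to Cholesterol (paths whose first edge points into AlcoholUse):
  P1: AlcoholUse <- Stress -> Cholesterol
  P2: AlcoholUse <- Stress -> BloodPressure <- SleepHours <- Cholesterol
  P3: AlcoholUse <- Stress -> BloodPressure <- SleepHours <- Smoking <- Age -> Cholesterol
  P4: AlcoholUse <- Stress -> BloodPressure <- SleepHours <- Smoking <- Cholesterol
Condition 1 (no descendant of AlcoholUse in the set): holds — descendants of AlcoholUse are {BloodPressure, Cholesterol, SleepHours, Smoking}; none are in {Age, Stress}.
Condition 2 (every backdoor path blocked by {Age, Stress}):
  P1: blocked at fork node Stress ∈ conditioning set.
  P2: blocked at fork node Stress ∈ conditioning set.
  P3: blocked at fork node Stress ∈ conditioning set.
  P4: blocked at fork node Stress ∈ conditioning set.
{Age, Stress} satisfies the backdoor criterion.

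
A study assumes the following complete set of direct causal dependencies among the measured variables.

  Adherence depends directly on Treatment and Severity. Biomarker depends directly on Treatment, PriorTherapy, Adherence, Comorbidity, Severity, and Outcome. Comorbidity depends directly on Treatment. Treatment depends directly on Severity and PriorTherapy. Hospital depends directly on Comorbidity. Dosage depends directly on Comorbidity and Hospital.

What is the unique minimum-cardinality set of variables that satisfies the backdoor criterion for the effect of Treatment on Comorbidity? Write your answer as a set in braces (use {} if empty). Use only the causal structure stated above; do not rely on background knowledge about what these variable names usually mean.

Variables eligible for adjustment (non-descendants of Treatment, excluding Treatment and Comorbidity): {Outcome, PriorTherapy, Severity}.
Backdoor paths from Treatment to Comorbidity:
  P1: Treatment <- PriorTherapy -> Biomarker <- Comorbidity
  P2: Treatment <- Severity -> Adherence -> Biomarker <- Comorbidity
  P3: Treatment <- Severity -> Biomarker <- Comorbidity
Each backdoor path contains an unconditioned collider, so every path is already blocked with the empty conditioning set:
  P1: blocked at collider Biomarker (neither it nor any descendant is in the conditioning set).
  P2: blocked at collider Biomarker (neither it nor any descendant is in the conditioning set).
  P3: blocked at collider Biomarker (neither it nor any descendant is in the conditioning set).
The empty set is therefore the unique smallest valid set.

{}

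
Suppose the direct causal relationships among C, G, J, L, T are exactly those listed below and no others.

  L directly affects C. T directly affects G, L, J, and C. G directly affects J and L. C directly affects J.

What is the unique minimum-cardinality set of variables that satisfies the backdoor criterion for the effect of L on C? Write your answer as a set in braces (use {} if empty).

{T}

Variables eligible for adjustment (non-descendants of L, excluding L and C): {G, T}.
Backdoor paths from L to C:
  P1: L <- T -> G -> J <- C
  P2: L <- T -> C
  P3: L <- T -> J <- C
  P4: L <- G <- T -> C
  P5: L <- G <- T -> J <- C
  P6: L <- G -> J <- T -> C
  P7: L <- G -> J <- C
The empty set is not sufficient: P2 (L <- T -> C) has no collider blocking it and no conditioned non-collider, so it is open.
Try {T}:
  P1: blocked at fork node T ∈ conditioning set.
  P2: blocked at fork node T ∈ conditioning set.
  P3: blocked at fork node T ∈ conditioning set.
  P4: blocked at fork node T ∈ conditioning set.
  P5: blocked at fork node T ∈ conditioning set.
  P6: blocked at collider J (neither it nor any descendant is in the conditioning set).
  P7: blocked at collider J (neither it nor any descendant is in the conditioning set).
{T} contains no descendant of L and blocks every backdoor path.
No other singleton works — e.g. {G} leaves P2 open — so {T} is the unique smallest valid adjustment set.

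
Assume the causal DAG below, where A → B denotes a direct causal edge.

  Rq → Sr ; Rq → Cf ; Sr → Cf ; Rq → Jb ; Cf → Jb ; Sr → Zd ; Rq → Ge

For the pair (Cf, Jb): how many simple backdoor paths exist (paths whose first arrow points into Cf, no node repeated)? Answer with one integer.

A backdoor path from Cf to Jb is any simple undirected path whose first edge points into Cf (i.e. leaves Cf via a parent).
Parents of Cf: {Rq, Sr}.
Enumerating:
  P1: Cf <- Rq -> Jb
  P2: Cf <- Sr <- Rq -> Jb
That exhausts the simple backdoor paths. Count: 2.

2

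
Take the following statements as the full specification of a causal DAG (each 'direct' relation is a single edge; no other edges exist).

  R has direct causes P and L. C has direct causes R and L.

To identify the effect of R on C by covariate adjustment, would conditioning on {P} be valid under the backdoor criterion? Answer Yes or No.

No

Backdoor paths from R to C (paths whose first edge points into R):
  P1: R <- L -> C
Condition 1 (no descendant of R in the set): holds — descendants of R are {C}; none are in {P}.
Condition 2 (every backdoor path blocked by {P}):
  P1: open — no interior node is in the conditioning set.
{P} does not satisfy the backdoor criterion.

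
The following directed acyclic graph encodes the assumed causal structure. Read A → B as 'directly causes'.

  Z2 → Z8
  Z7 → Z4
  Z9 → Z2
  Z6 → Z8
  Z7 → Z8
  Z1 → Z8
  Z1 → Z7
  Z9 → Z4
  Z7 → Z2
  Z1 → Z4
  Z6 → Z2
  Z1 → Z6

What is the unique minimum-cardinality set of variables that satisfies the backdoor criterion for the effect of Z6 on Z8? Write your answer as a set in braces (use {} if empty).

{Z1}

Variables eligible for adjustment (non-descendants of Z6, excluding Z6 and Z8): {Z1, Z4, Z7, Z9}.
Backdoor paths from Z6 to Z8:
  P1: Z6 <- Z1 -> Z7 -> Z2 -> Z8
  P2: Z6 <- Z1 -> Z7 -> Z8
  P3: Z6 <- Z1 -> Z7 -> Z4 <- Z9 -> Z2 -> Z8
  P4: Z6 <- Z1 -> Z8
  P5: Z6 <- Z1 -> Z4 <- Z7 -> Z2 -> Z8
  P6: Z6 <- Z1 -> Z4 <- Z7 -> Z8
  P7: Z6 <- Z1 -> Z4 <- Z9 -> Z2 <- Z7 -> Z8
  P8: Z6 <- Z1 -> Z4 <- Z9 -> Z2 -> Z8
The empty set is not sufficient: P1 (Z6 <- Z1 -> Z7 -> Z2 -> Z8) has no collider blocking it and no conditioned non-collider, so it is open.
Try {Z1}:
  P1: blocked at fork node Z1 ∈ conditioning set.
  P2: blocked at fork node Z1 ∈ conditioning set.
  P3: blocked at fork node Z1 ∈ conditioning set.
  P4: blocked at fork node Z1 ∈ conditioning set.
  P5: blocked at fork node Z1 ∈ conditioning set.
  P6: blocked at fork node Z1 ∈ conditioning set.
  P7: blocked at fork node Z1 ∈ conditioning set.
  P8: blocked at fork node Z1 ∈ conditioning set.
{Z1} contains no descendant of Z6 and blocks every backdoor path.
No other singleton works — e.g. {Z7} leaves P4 open — so {Z1} is the unique smallest valid adjustment set.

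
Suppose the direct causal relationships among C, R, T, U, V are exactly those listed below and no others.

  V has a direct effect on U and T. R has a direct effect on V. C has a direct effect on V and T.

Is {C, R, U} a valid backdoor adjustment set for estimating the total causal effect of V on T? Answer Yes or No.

Backdoor paths from V to T (paths whose first edge points into V):
  P1: V <- C -> T
Condition 1 (no descendant of V in the set): FAILS — U is a descendant of V.
Condition 2 (every backdoor path blocked by {C, R, U}):
  P1: blocked at fork node C ∈ conditioning set.
{C, R, U} does not satisfy the backdoor criterion.

No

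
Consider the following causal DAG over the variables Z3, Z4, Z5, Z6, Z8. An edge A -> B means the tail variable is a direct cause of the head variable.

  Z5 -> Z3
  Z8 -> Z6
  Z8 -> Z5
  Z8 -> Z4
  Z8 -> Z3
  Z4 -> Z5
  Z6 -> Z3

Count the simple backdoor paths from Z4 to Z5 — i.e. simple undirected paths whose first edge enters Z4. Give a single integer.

3

A backdoor path from Z4 to Z5 is any simple undirected path whose first edge points into Z4 (i.e. leaves Z4 via a parent).
Parents of Z4: {Z8}.
Enumerating:
  P1: Z4 <- Z8 -> Z6 -> Z3 <- Z5
  P2: Z4 <- Z8 -> Z5
  P3: Z4 <- Z8 -> Z3 <- Z5
That exhausts the simple backdoor paths. Count: 3.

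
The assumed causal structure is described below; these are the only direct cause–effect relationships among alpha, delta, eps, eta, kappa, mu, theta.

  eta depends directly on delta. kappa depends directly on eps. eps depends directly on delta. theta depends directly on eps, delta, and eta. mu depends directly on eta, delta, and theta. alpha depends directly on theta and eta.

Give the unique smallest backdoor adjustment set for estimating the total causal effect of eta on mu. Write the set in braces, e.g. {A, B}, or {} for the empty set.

{delta}

Variables eligible for adjustment (non-descendants of eta, excluding eta and mu): {delta, eps, kappa}.
Backdoor paths from eta to mu:
  P1: eta <- delta -> eps -> theta -> mu
  P2: eta <- delta -> theta -> mu
  P3: eta <- delta -> mu
The empty set is not sufficient: P1 (eta <- delta -> eps -> theta -> mu) has no collider blocking it and no conditioned non-collider, so it is open.
Try {delta}:
  P1: blocked at fork node delta ∈ conditioning set.
  P2: blocked at fork node delta ∈ conditioning set.
  P3: blocked at fork node delta ∈ conditioning set.
{delta} contains no descendant of eta and blocks every backdoor path.
No other singleton works — e.g. {eps} leaves P2 open — so {delta} is the unique smallest valid adjustment set.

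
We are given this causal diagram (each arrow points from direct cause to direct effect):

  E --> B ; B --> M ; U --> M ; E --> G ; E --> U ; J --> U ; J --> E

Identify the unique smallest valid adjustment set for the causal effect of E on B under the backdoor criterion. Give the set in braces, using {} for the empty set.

Variables eligible for adjustment (non-descendants of E, excluding E and B): {J}.
Backdoor paths from E to B:
  P1: E <- J -> U -> M <- B
Each backdoor path contains an unconditioned collider, so every path is already blocked with the empty conditioning set:
  P1: blocked at collider M (neither it nor any descendant is in the conditioning set).
The empty set is therefore the unique smallest valid set.

{}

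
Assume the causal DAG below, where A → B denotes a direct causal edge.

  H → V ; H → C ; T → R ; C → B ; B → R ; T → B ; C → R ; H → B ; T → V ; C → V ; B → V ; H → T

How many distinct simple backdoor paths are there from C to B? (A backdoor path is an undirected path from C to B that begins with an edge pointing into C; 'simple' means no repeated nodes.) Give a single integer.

A backdoor path from C to B is any simple undirected path whose first edge points into C (i.e. leaves C via a parent).
Parents of C: {H}.
Enumerating:
  P1: C <- H -> T -> B
  P2: C <- H -> T -> V <- B
  P3: C <- H -> T -> R <- B
  P4: C <- H -> B
  P5: C <- H -> V <- T -> B
  P6: C <- H -> V <- T -> R <- B
  P7: C <- H -> V <- B
That exhausts the simple backdoor paths. Count: 7.

7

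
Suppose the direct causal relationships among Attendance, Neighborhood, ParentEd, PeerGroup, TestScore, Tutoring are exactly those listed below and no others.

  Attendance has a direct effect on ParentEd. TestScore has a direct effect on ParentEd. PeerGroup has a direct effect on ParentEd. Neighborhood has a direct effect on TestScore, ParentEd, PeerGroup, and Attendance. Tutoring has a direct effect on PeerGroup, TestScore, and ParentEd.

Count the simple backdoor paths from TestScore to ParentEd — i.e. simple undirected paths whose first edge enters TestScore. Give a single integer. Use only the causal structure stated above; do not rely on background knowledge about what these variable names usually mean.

A backdoor path from TestScore to ParentEd is any simple undirected path whose first edge points into TestScore (i.e. leaves TestScore via a parent).
Parents of TestScore: {Neighborhood, Tutoring}.
Enumerating:
  P1: TestScore <- Neighborhood -> PeerGroup <- Tutoring -> ParentEd
  P2: TestScore <- Neighborhood -> PeerGroup -> ParentEd
  P3: TestScore <- Neighborhood -> Attendance -> ParentEd
  P4: TestScore <- Neighborhood -> ParentEd
  P5: TestScore <- Tutoring -> PeerGroup <- Neighborhood -> Attendance -> ParentEd
  P6: TestScore <- Tutoring -> PeerGroup <- Neighborhood -> ParentEd
  P7: TestScore <- Tutoring -> PeerGroup -> ParentEd
  P8: TestScore <- Tutoring -> ParentEd
That exhausts the simple backdoor paths. Count: 8.

8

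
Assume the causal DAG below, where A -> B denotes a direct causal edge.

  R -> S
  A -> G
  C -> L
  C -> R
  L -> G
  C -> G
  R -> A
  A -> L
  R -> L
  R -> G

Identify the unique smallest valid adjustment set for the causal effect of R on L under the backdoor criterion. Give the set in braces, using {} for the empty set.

{C}

Variables eligible for adjustment (non-descendants of R, excluding R and L): {C}.
Backdoor paths from R to L:
  P1: R <- C -> L
  P2: R <- C -> G <- A -> L
  P3: R <- C -> G <- L
The empty set is not sufficient: P1 (R <- C -> L) has no collider blocking it and no conditioned non-collider, so it is open.
Try {C}:
  P1: blocked at fork node C ∈ conditioning set.
  P2: blocked at fork node C ∈ conditioning set.
  P3: blocked at fork node C ∈ conditioning set.
{C} contains no descendant of R and blocks every backdoor path.
{C} is the unique smallest valid adjustment set.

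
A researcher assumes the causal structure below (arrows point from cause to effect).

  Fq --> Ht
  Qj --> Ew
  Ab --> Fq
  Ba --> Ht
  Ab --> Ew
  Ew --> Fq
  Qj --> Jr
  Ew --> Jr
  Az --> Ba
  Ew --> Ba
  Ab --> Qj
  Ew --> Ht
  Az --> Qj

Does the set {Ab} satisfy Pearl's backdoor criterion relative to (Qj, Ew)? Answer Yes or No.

Backdoor paths from Qj to Ew (paths whose first edge points into Qj):
  P1: Qj <- Ab -> Ew
  P2: Qj <- Ab -> Fq <- Ew
  P3: Qj <- Ab -> Fq -> Ht <- Ew
  P4: Qj <- Ab -> Fq -> Ht <- Ba <- Ew
  P5: Qj <- Az -> Ba <- Ew
  P6: Qj <- Az -> Ba -> Ht <- Ew
  P7: Qj <- Az -> Ba -> Ht <- Fq <- Ab -> Ew
  P8: Qj <- Az -> Ba -> Ht <- Fq <- Ew
Condition 1 (no descendant of Qj in the set): holds — descendants of Qj are {Ba, Ew, Fq, Ht, Jr}; none are in {Ab}.
Condition 2 (every backdoor path blocked by {Ab}):
  P1: blocked at fork node Ab ∈ conditioning set.
  P2: blocked at fork node Ab ∈ conditioning set.
  P3: blocked at fork node Ab ∈ conditioning set.
  P4: blocked at fork node Ab ∈ conditioning set.
  P5: blocked at collider Ba (neither it nor any descendant is in the conditioning set).
  P6: blocked at collider Ht (neither it nor any descendant is in the conditioning set).
  P7: blocked at collider Ht (neither it nor any descendant is in the conditioning set).
  P8: blocked at collider Ht (neither it nor any descendant is in the conditioning set).
{Ab} satisfies the backdoor criterion.

Yes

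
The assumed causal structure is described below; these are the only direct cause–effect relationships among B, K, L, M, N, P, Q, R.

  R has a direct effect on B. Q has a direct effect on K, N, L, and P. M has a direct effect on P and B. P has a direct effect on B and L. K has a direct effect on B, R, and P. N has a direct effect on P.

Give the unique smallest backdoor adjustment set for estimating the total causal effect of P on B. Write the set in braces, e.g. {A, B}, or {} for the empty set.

Variables eligible for adjustment (non-descendants of P, excluding P and B): {K, M, N, Q, R}.
Backdoor paths from P to B:
  P1: P <- Q -> K -> R -> B
  P2: P <- Q -> K -> B
  P3: P <- N <- Q -> K -> R -> B
  P4: P <- N <- Q -> K -> B
  P5: P <- M -> B
  P6: P <- K -> R -> B
  P7: P <- K -> B
The empty set is not sufficient: P1 (P <- Q -> K -> R -> B) has no collider blocking it and no conditioned non-collider, so it is open.
Try {K, M}:
  P1: blocked at chain node K ∈ conditioning set.
  P2: blocked at chain node K ∈ conditioning set.
  P3: blocked at chain node K ∈ conditioning set.
  P4: blocked at chain node K ∈ conditioning set.
  P5: blocked at fork node M ∈ conditioning set.
  P6: blocked at fork node K ∈ conditioning set.
  P7: blocked at fork node K ∈ conditioning set.
{K, M} contains no descendant of P and blocks every backdoor path.
Every element of {K, M} is needed (dropping K leaves P1 open; dropping M leaves P5 open), so no proper subset is valid.
Among all size-2 subsets of the eligible variables, only {K, M} blocks every backdoor path, so it is the unique smallest valid adjustment set.

{K, M}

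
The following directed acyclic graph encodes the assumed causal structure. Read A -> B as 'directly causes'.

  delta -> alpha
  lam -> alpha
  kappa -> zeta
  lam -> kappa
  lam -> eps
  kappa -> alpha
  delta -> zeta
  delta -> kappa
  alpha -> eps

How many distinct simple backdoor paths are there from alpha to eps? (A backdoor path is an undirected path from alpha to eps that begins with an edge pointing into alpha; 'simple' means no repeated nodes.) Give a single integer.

4

A backdoor path from alpha to eps is any simple undirected path whose first edge points into alpha (i.e. leaves alpha via a parent).
Parents of alpha: {delta, kappa, lam}.
Enumerating:
  P1: alpha <- lam -> eps
  P2: alpha <- delta -> kappa <- lam -> eps
  P3: alpha <- delta -> zeta <- kappa <- lam -> eps
  P4: alpha <- kappa <- lam -> eps
That exhausts the simple backdoor paths. Count: 4.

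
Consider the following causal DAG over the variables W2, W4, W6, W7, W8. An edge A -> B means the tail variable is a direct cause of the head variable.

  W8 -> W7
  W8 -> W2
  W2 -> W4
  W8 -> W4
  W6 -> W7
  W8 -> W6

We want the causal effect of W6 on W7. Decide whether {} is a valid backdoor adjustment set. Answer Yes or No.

Backdoor paths from W6 to W7 (paths whose first edge points into W6):
  P1: W6 <- W8 -> W7
Condition 1 (no descendant of W6 in the set): holds — descendants of W6 are {W7}; none are in {}.
Condition 2 (every backdoor path blocked by {}):
  P1: open — no interior node is in the conditioning set.
{} does not satisfy the backdoor criterion.

No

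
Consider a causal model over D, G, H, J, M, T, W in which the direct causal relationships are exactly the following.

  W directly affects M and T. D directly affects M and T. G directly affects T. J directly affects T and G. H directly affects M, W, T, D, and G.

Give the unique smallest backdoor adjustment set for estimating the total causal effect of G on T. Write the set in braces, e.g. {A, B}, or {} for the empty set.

{H, J}

Variables eligible for adjustment (non-descendants of G, excluding G and T): {D, H, J, M, W}.
Backdoor paths from G to T:
  P1: G <- J -> T
  P2: G <- H -> W -> M <- D -> T
  P3: G <- H -> W -> T
  P4: G <- H -> D -> M <- W -> T
  P5: G <- H -> D -> T
  P6: G <- H -> M <- W -> T
  P7: G <- H -> M <- D -> T
  P8: G <- H -> T
The empty set is not sufficient: P1 (G <- J -> T) has no collider blocking it and no conditioned non-collider, so it is open.
Try {H, J}:
  P1: blocked at fork node J ∈ conditioning set.
  P2: blocked at fork node H ∈ conditioning set.
  P3: blocked at fork node H ∈ conditioning set.
  P4: blocked at fork node H ∈ conditioning set.
  P5: blocked at fork node H ∈ conditioning set.
  P6: blocked at fork node H ∈ conditioning set.
  P7: blocked at fork node H ∈ conditioning set.
  P8: blocked at fork node H ∈ conditioning set.
{H, J} contains no descendant of G and blocks every backdoor path.
Every element of {H, J} is needed (dropping H leaves P3 open; dropping J leaves P1 open), so no proper subset is valid.
Among all size-2 subsets of the eligible variables, only {H, J} blocks every backdoor path, so it is the unique smallest valid adjustment set.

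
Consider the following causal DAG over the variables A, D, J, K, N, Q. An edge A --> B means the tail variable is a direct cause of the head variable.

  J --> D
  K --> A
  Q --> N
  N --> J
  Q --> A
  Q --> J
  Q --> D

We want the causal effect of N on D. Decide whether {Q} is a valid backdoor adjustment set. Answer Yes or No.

Backdoor paths from N to D (paths whose first edge points into N):
  P1: N <- Q -> J -> D
  P2: N <- Q -> D
Condition 1 (no descendant of N in the set): holds — descendants of N are {D, J}; none are in {Q}.
Condition 2 (every backdoor path blocked by {Q}):
  P1: blocked at fork node Q ∈ conditioning set.
  P2: blocked at fork node Q ∈ conditioning set.
{Q} satisfies the backdoor criterion.

Yes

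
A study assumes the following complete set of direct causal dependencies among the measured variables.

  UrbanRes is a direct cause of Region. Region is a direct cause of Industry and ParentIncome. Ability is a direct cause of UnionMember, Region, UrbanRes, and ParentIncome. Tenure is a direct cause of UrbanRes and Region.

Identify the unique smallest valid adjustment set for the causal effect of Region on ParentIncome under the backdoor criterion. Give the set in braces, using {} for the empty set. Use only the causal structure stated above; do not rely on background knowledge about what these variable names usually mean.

Variables eligible for adjustment (non-descendants of Region, excluding Region and ParentIncome): {Ability, Tenure, UnionMember, UrbanRes}.
Backdoor paths from Region to ParentIncome:
  P1: Region <- Ability -> ParentIncome
  P2: Region <- Tenure -> UrbanRes <- Ability -> ParentIncome
  P3: Region <- UrbanRes <- Ability -> ParentIncome
The empty set is not sufficient: P1 (Region <- Ability -> ParentIncome) has no collider blocking it and no conditioned non-collider, so it is open.
Try {Ability}:
  P1: blocked at fork node Ability ∈ conditioning set.
  P2: blocked at collider UrbanRes (neither it nor any descendant is in the conditioning set).
  P3: blocked at fork node Ability ∈ conditioning set.
{Ability} contains no descendant of Region and blocks every backdoor path.
No other singleton works — e.g. {Tenure} leaves P1 open — so {Ability} is the unique smallest valid adjustment set.

{Ability}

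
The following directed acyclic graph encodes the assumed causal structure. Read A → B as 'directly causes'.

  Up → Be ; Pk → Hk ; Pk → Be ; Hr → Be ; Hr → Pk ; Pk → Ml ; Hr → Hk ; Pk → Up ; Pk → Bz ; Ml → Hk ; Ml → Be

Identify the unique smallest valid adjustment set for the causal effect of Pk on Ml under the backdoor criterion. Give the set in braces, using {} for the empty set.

{}

Variables eligible for adjustment (non-descendants of Pk, excluding Pk and Ml): {Hr}.
Backdoor paths from Pk to Ml:
  P1: Pk <- Hr -> Be <- Ml
  P2: Pk <- Hr -> Hk <- Ml
Each backdoor path contains an unconditioned collider, so every path is already blocked with the empty conditioning set:
  P1: blocked at collider Be (neither it nor any descendant is in the conditioning set).
  P2: blocked at collider Hk (neither it nor any descendant is in the conditioning set).
The empty set is therefore the unique smallest valid set.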